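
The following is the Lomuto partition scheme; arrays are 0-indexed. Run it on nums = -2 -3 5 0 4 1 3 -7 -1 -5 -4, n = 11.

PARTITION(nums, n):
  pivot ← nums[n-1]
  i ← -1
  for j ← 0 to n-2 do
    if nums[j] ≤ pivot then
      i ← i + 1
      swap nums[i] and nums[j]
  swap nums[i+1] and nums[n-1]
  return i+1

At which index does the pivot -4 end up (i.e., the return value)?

pivot = nums[10] = -4; i = -1
j=0: nums[0]=-2 > -4 → no swap
j=1: nums[1]=-3 > -4 → no swap
j=2: nums[2]=5 > -4 → no swap
j=3: nums[3]=0 > -4 → no swap
j=4: nums[4]=4 > -4 → no swap
j=5: nums[5]=1 > -4 → no swap
j=6: nums[6]=3 > -4 → no swap
j=7: nums[7]=-7 ≤ -4 → i=0, swap nums[0],nums[7] → -7 -3 5 0 4 1 3 -2 -1 -5 -4
j=8: nums[8]=-1 > -4 → no swap
j=9: nums[9]=-5 ≤ -4 → i=1, swap nums[1],nums[9] → -7 -5 5 0 4 1 3 -2 -1 -3 -4
final swap nums[2],nums[10] → -7 -5 -4 0 4 1 3 -2 -1 -3 5; return 2

2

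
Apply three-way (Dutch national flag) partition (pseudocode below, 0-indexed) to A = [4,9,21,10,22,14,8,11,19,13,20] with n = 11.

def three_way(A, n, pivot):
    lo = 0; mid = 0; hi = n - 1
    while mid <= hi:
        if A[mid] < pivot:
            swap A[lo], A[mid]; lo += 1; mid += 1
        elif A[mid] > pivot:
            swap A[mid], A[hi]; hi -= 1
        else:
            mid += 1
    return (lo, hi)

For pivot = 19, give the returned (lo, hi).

(7, 7)

pivot = 19; lo=0, mid=0, hi=10
A[mid]=4<19: swap A[0],A[0]; lo=1,mid=1 → [4,9,21,10,22,14,8,11,19,13,20]
A[mid]=9<19: swap A[1],A[1]; lo=2,mid=2 → [4,9,21,10,22,14,8,11,19,13,20]
A[mid]=21>19: swap A[2],A[10]; hi=9 → [4,9,20,10,22,14,8,11,19,13,21]
A[mid]=20>19: swap A[2],A[9]; hi=8 → [4,9,13,10,22,14,8,11,19,20,21]
A[mid]=13<19: swap A[2],A[2]; lo=3,mid=3 → [4,9,13,10,22,14,8,11,19,20,21]
A[mid]=10<19: swap A[3],A[3]; lo=4,mid=4 → [4,9,13,10,22,14,8,11,19,20,21]
A[mid]=22>19: swap A[4],A[8]; hi=7 → [4,9,13,10,19,14,8,11,22,20,21]
A[mid]=19=19: mid=5
A[mid]=14<19: swap A[4],A[5]; lo=5,mid=6 → [4,9,13,10,14,19,8,11,22,20,21]
A[mid]=8<19: swap A[5],A[6]; lo=6,mid=7 → [4,9,13,10,14,8,19,11,22,20,21]
A[mid]=11<19: swap A[6],A[7]; lo=7,mid=8 → [4,9,13,10,14,8,11,19,22,20,21]
end: lo=7, hi=7; A = [4,9,13,10,14,8,11,19,22,20,21]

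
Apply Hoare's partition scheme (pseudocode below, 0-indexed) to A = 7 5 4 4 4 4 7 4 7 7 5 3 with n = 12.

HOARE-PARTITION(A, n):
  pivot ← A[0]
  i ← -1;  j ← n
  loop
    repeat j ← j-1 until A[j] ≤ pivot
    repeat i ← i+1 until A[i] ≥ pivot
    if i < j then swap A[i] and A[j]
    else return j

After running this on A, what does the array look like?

pivot = A[0] = 7; i = -1, j = 12
j→11 (A[11]=3≤7), i→0 (A[0]=7≥7); i<j, swap → 3 5 4 4 4 4 7 4 7 7 5 7
j→10 (A[10]=5≤7), i→6 (A[6]=7≥7); i<j, swap → 3 5 4 4 4 4 5 4 7 7 7 7
j→9 (A[9]=7≤7), i→8 (A[8]=7≥7); i<j, swap → 3 5 4 4 4 4 5 4 7 7 7 7
j→8, i→9; i≥j, return j=8. A = 3 5 4 4 4 4 5 4 7 7 7 7

3 5 4 4 4 4 5 4 7 7 7 7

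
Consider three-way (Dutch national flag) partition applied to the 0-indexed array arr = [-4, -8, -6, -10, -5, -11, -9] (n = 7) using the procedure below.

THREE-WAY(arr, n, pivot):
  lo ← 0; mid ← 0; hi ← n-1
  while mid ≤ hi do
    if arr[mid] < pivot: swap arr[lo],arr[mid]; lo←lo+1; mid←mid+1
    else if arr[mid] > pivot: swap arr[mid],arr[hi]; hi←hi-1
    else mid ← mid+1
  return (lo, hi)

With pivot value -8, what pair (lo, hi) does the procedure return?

(3, 3)

pivot = -8; lo=0, mid=0, hi=6
arr[mid]=-4>-8: swap arr[0],arr[6]; hi=5 → [-9, -8, -6, -10, -5, -11, -4]
arr[mid]=-9<-8: swap arr[0],arr[0]; lo=1,mid=1 → [-9, -8, -6, -10, -5, -11, -4]
arr[mid]=-8=-8: mid=2
arr[mid]=-6>-8: swap arr[2],arr[5]; hi=4 → [-9, -8, -11, -10, -5, -6, -4]
arr[mid]=-11<-8: swap arr[1],arr[2]; lo=2,mid=3 → [-9, -11, -8, -10, -5, -6, -4]
arr[mid]=-10<-8: swap arr[2],arr[3]; lo=3,mid=4 → [-9, -11, -10, -8, -5, -6, -4]
arr[mid]=-5>-8: swap arr[4],arr[4]; hi=3 → [-9, -11, -10, -8, -5, -6, -4]
end: lo=3, hi=3; arr = [-9, -11, -10, -8, -5, -6, -4]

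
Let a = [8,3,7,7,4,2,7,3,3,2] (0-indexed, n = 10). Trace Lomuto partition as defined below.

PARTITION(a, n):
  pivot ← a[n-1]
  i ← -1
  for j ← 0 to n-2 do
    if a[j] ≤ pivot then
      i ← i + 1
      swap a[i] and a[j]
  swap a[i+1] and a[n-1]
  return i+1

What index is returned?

1

pivot = a[9] = 2; i = -1
j=0: a[0]=8 > 2 → no swap
j=1: a[1]=3 > 2 → no swap
j=2: a[2]=7 > 2 → no swap
j=3: a[3]=7 > 2 → no swap
j=4: a[4]=4 > 2 → no swap
j=5: a[5]=2 ≤ 2 → i=0, swap a[0],a[5] → [2,3,7,7,4,8,7,3,3,2]
j=6: a[6]=7 > 2 → no swap
j=7: a[7]=3 > 2 → no swap
j=8: a[8]=3 > 2 → no swap
final swap a[1],a[9] → [2,2,7,7,4,8,7,3,3,3]; return 1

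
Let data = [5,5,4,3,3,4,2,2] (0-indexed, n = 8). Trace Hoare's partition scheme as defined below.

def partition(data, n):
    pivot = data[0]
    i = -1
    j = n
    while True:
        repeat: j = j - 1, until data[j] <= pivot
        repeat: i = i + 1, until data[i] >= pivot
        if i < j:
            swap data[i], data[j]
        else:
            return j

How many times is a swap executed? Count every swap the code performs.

pivot = data[0] = 5; i = -1, j = 8
j→7 (data[7]=2≤5), i→0 (data[0]=5≥5); i<j, swap → [2,5,4,3,3,4,2,5]
j→6 (data[6]=2≤5), i→1 (data[1]=5≥5); i<j, swap → [2,2,4,3,3,4,5,5]
j→5, i→6; i≥j, return j=5. data = [2,2,4,3,3,4,5,5]

2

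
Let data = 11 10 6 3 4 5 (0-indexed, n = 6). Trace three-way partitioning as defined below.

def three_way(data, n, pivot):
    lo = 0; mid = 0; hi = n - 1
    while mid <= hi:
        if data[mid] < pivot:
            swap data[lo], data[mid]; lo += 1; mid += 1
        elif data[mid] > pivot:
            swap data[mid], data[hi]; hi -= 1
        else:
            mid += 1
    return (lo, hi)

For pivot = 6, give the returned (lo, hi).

pivot = 6; lo=0, mid=0, hi=5
data[mid]=11>6: swap data[0],data[5]; hi=4 → 5 10 6 3 4 11
data[mid]=5<6: swap data[0],data[0]; lo=1,mid=1 → 5 10 6 3 4 11
data[mid]=10>6: swap data[1],data[4]; hi=3 → 5 4 6 3 10 11
data[mid]=4<6: swap data[1],data[1]; lo=2,mid=2 → 5 4 6 3 10 11
data[mid]=6=6: mid=3
data[mid]=3<6: swap data[2],data[3]; lo=3,mid=4 → 5 4 3 6 10 11
end: lo=3, hi=3; data = 5 4 3 6 10 11

(3, 3)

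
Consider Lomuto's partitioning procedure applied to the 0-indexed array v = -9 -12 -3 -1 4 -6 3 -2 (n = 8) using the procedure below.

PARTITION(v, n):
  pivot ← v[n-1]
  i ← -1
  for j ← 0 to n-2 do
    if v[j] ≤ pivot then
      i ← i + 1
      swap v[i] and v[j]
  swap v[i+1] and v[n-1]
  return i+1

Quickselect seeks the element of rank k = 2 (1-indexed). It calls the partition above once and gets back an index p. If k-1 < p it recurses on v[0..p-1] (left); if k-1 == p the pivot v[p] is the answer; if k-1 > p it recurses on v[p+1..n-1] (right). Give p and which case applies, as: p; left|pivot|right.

pivot=-2, i=-1
j=0: -9≤-2, i=0, swap(0,0) ⇒ -9 -12 -3 -1 4 -6 3 -2
j=1: -12≤-2, i=1, swap(1,1) ⇒ -9 -12 -3 -1 4 -6 3 -2
j=2: -3≤-2, i=2, swap(2,2) ⇒ -9 -12 -3 -1 4 -6 3 -2
j=3: -1>-2, skip
j=4: 4>-2, skip
j=5: -6≤-2, i=3, swap(3,5) ⇒ -9 -12 -3 -6 4 -1 3 -2
j=6: 3>-2, skip
swap(4,7) ⇒ -9 -12 -3 -6 -2 -1 3 4; return 4
p = 4; k-1 = 1 < 4 ⇒ left

4; left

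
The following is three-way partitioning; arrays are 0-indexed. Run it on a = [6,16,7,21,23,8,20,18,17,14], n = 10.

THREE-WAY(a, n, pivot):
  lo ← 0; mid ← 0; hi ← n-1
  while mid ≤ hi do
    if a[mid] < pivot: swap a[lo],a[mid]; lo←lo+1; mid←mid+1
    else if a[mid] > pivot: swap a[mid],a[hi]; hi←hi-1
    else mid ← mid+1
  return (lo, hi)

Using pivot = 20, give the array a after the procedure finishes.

[6,16,7,14,17,8,18,20,23,21]

lo=0 mid=0 hi=9
6<20: swap(0,0), lo=1 mid=1 ⇒ [6,16,7,21,23,8,20,18,17,14]
16<20: swap(1,1), lo=2 mid=2 ⇒ [6,16,7,21,23,8,20,18,17,14]
7<20: swap(2,2), lo=3 mid=3 ⇒ [6,16,7,21,23,8,20,18,17,14]
21>20: swap(3,9), hi=8 ⇒ [6,16,7,14,23,8,20,18,17,21]
14<20: swap(3,3), lo=4 mid=4 ⇒ [6,16,7,14,23,8,20,18,17,21]
23>20: swap(4,8), hi=7 ⇒ [6,16,7,14,17,8,20,18,23,21]
17<20: swap(4,4), lo=5 mid=5 ⇒ [6,16,7,14,17,8,20,18,23,21]
8<20: swap(5,5), lo=6 mid=6 ⇒ [6,16,7,14,17,8,20,18,23,21]
20=20: mid=7
18<20: swap(6,7), lo=7 mid=8 ⇒ [6,16,7,14,17,8,18,20,23,21]
done. lo=7 hi=7; a=[6,16,7,14,17,8,18,20,23,21]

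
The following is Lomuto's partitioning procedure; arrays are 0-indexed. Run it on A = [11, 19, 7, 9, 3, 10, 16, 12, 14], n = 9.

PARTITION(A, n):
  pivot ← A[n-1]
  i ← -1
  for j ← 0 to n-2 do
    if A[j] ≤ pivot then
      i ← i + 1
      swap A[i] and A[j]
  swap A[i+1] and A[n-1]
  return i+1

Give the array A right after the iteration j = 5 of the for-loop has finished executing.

[11, 7, 9, 3, 10, 19, 16, 12, 14]

pivot=14, i=-1
j=0: 11≤14, i=0, swap(0,0) ⇒ [11, 19, 7, 9, 3, 10, 16, 12, 14]
j=1: 19>14, skip
j=2: 7≤14, i=1, swap(1,2) ⇒ [11, 7, 19, 9, 3, 10, 16, 12, 14]
j=3: 9≤14, i=2, swap(2,3) ⇒ [11, 7, 9, 19, 3, 10, 16, 12, 14]
j=4: 3≤14, i=3, swap(3,4) ⇒ [11, 7, 9, 3, 19, 10, 16, 12, 14]
j=5: 10≤14, i=4, swap(4,5) ⇒ [11, 7, 9, 3, 10, 19, 16, 12, 14]
(after j=5) A = [11, 7, 9, 3, 10, 19, 16, 12, 14]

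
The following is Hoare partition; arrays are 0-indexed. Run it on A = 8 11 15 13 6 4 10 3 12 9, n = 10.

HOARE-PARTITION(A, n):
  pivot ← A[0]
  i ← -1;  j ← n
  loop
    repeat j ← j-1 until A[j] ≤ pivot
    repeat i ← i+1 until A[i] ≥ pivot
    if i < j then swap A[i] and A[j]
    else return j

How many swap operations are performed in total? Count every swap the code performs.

3

pivot = A[0] = 8; i = -1, j = 10
j→7 (A[7]=3≤8), i→0 (A[0]=8≥8); i<j, swap → 3 11 15 13 6 4 10 8 12 9
j→5 (A[5]=4≤8), i→1 (A[1]=11≥8); i<j, swap → 3 4 15 13 6 11 10 8 12 9
j→4 (A[4]=6≤8), i→2 (A[2]=15≥8); i<j, swap → 3 4 6 13 15 11 10 8 12 9
j→2, i→3; i≥j, return j=2. A = 3 4 6 13 15 11 10 8 12 9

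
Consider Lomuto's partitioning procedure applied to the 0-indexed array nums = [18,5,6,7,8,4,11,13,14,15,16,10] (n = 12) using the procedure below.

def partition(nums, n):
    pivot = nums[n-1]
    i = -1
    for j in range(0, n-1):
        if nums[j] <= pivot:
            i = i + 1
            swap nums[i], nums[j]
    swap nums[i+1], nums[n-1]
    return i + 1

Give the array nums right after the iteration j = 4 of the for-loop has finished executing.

pivot = nums[11] = 10; i = -1
j=0: nums[0]=18 > 10 → no swap
j=1: nums[1]=5 ≤ 10 → i=0, swap nums[0],nums[1] → [5,18,6,7,8,4,11,13,14,15,16,10]
j=2: nums[2]=6 ≤ 10 → i=1, swap nums[1],nums[2] → [5,6,18,7,8,4,11,13,14,15,16,10]
j=3: nums[3]=7 ≤ 10 → i=2, swap nums[2],nums[3] → [5,6,7,18,8,4,11,13,14,15,16,10]
j=4: nums[4]=8 ≤ 10 → i=3, swap nums[3],nums[4] → [5,6,7,8,18,4,11,13,14,15,16,10]
(after j=4) nums = [5,6,7,8,18,4,11,13,14,15,16,10]

[5,6,7,8,18,4,11,13,14,15,16,10]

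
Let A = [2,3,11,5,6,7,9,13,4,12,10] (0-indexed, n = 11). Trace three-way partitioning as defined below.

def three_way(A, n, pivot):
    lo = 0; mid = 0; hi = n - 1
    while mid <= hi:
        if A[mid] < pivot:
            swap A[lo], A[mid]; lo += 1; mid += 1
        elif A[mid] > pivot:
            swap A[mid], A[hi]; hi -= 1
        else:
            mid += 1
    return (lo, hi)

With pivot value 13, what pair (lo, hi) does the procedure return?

lo=0 mid=0 hi=10
2<13: swap(0,0), lo=1 mid=1 ⇒ [2,3,11,5,6,7,9,13,4,12,10]
3<13: swap(1,1), lo=2 mid=2 ⇒ [2,3,11,5,6,7,9,13,4,12,10]
11<13: swap(2,2), lo=3 mid=3 ⇒ [2,3,11,5,6,7,9,13,4,12,10]
5<13: swap(3,3), lo=4 mid=4 ⇒ [2,3,11,5,6,7,9,13,4,12,10]
6<13: swap(4,4), lo=5 mid=5 ⇒ [2,3,11,5,6,7,9,13,4,12,10]
7<13: swap(5,5), lo=6 mid=6 ⇒ [2,3,11,5,6,7,9,13,4,12,10]
9<13: swap(6,6), lo=7 mid=7 ⇒ [2,3,11,5,6,7,9,13,4,12,10]
13=13: mid=8
4<13: swap(7,8), lo=8 mid=9 ⇒ [2,3,11,5,6,7,9,4,13,12,10]
12<13: swap(8,9), lo=9 mid=10 ⇒ [2,3,11,5,6,7,9,4,12,13,10]
10<13: swap(9,10), lo=10 mid=11 ⇒ [2,3,11,5,6,7,9,4,12,10,13]
done. lo=10 hi=10; A=[2,3,11,5,6,7,9,4,12,10,13]

(10, 10)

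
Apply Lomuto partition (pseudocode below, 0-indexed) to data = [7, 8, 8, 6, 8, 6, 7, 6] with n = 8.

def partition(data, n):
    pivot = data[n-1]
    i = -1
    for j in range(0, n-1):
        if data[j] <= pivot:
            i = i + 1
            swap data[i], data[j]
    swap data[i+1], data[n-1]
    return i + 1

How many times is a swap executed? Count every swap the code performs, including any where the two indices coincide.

3

pivot=6, i=-1
j=0: 7>6, skip
j=1: 8>6, skip
j=2: 8>6, skip
j=3: 6≤6, i=0, swap(0,3) ⇒ [6, 8, 8, 7, 8, 6, 7, 6]
j=4: 8>6, skip
j=5: 6≤6, i=1, swap(1,5) ⇒ [6, 6, 8, 7, 8, 8, 7, 6]
j=6: 7>6, skip
swap(2,7) ⇒ [6, 6, 6, 7, 8, 8, 7, 8]; return 2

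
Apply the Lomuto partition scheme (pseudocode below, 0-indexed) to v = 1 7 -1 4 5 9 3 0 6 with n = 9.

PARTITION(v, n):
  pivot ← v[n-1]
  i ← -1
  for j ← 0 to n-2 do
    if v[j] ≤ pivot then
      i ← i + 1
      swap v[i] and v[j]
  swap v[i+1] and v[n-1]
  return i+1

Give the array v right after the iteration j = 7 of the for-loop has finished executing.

1 -1 4 5 3 0 7 9 6

pivot = v[8] = 6; i = -1
j=0: v[0]=1 ≤ 6 → i=0, swap v[0],v[0] (no change) → 1 7 -1 4 5 9 3 0 6
j=1: v[1]=7 > 6 → no swap
j=2: v[2]=-1 ≤ 6 → i=1, swap v[1],v[2] → 1 -1 7 4 5 9 3 0 6
j=3: v[3]=4 ≤ 6 → i=2, swap v[2],v[3] → 1 -1 4 7 5 9 3 0 6
j=4: v[4]=5 ≤ 6 → i=3, swap v[3],v[4] → 1 -1 4 5 7 9 3 0 6
j=5: v[5]=9 > 6 → no swap
j=6: v[6]=3 ≤ 6 → i=4, swap v[4],v[6] → 1 -1 4 5 3 9 7 0 6
j=7: v[7]=0 ≤ 6 → i=5, swap v[5],v[7] → 1 -1 4 5 3 0 7 9 6
(after j=7) v = 1 -1 4 5 3 0 7 9 6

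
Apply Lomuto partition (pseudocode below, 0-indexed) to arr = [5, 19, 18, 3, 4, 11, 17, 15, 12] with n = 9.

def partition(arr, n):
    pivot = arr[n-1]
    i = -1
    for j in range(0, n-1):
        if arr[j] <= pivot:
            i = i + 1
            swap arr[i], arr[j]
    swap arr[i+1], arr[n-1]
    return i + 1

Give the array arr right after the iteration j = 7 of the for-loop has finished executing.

pivot = arr[8] = 12; i = -1
j=0: arr[0]=5 ≤ 12 → i=0, swap arr[0],arr[0] (no change) → [5, 19, 18, 3, 4, 11, 17, 15, 12]
j=1: arr[1]=19 > 12 → no swap
j=2: arr[2]=18 > 12 → no swap
j=3: arr[3]=3 ≤ 12 → i=1, swap arr[1],arr[3] → [5, 3, 18, 19, 4, 11, 17, 15, 12]
j=4: arr[4]=4 ≤ 12 → i=2, swap arr[2],arr[4] → [5, 3, 4, 19, 18, 11, 17, 15, 12]
j=5: arr[5]=11 ≤ 12 → i=3, swap arr[3],arr[5] → [5, 3, 4, 11, 18, 19, 17, 15, 12]
j=6: arr[6]=17 > 12 → no swap
j=7: arr[7]=15 > 12 → no swap
(after j=7) arr = [5, 3, 4, 11, 18, 19, 17, 15, 12]

[5, 3, 4, 11, 18, 19, 17, 15, 12]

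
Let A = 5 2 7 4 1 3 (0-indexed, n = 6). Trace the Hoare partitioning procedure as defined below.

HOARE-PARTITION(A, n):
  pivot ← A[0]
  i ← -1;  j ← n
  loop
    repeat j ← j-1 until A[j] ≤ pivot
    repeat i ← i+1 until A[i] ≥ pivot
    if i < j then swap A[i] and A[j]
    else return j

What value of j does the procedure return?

3

pivot = A[0] = 5; i = -1, j = 6
j→5 (A[5]=3≤5), i→0 (A[0]=5≥5); i<j, swap → 3 2 7 4 1 5
j→4 (A[4]=1≤5), i→2 (A[2]=7≥5); i<j, swap → 3 2 1 4 7 5
j→3, i→4; i≥j, return j=3. A = 3 2 1 4 7 5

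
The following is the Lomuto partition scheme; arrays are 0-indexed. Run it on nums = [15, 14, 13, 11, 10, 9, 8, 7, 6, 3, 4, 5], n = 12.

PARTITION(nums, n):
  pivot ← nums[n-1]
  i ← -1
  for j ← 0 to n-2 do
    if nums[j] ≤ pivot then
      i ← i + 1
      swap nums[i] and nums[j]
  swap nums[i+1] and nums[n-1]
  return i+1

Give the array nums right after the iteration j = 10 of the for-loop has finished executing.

pivot=5, i=-1
j=0: 15>5, skip
j=1: 14>5, skip
j=2: 13>5, skip
j=3: 11>5, skip
j=4: 10>5, skip
j=5: 9>5, skip
j=6: 8>5, skip
j=7: 7>5, skip
j=8: 6>5, skip
j=9: 3≤5, i=0, swap(0,9) ⇒ [3, 14, 13, 11, 10, 9, 8, 7, 6, 15, 4, 5]
j=10: 4≤5, i=1, swap(1,10) ⇒ [3, 4, 13, 11, 10, 9, 8, 7, 6, 15, 14, 5]
(after j=10) nums = [3, 4, 13, 11, 10, 9, 8, 7, 6, 15, 14, 5]

[3, 4, 13, 11, 10, 9, 8, 7, 6, 15, 14, 5]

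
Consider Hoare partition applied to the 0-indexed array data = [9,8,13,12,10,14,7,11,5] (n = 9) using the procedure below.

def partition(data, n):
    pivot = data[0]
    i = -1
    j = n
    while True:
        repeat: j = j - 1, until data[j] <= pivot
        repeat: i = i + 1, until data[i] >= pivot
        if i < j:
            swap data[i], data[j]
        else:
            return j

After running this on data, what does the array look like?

[5,8,7,12,10,14,13,11,9]

pivot = data[0] = 9; i = -1, j = 9
j→8 (data[8]=5≤9), i→0 (data[0]=9≥9); i<j, swap → [5,8,13,12,10,14,7,11,9]
j→6 (data[6]=7≤9), i→2 (data[2]=13≥9); i<j, swap → [5,8,7,12,10,14,13,11,9]
j→2, i→3; i≥j, return j=2. data = [5,8,7,12,10,14,13,11,9]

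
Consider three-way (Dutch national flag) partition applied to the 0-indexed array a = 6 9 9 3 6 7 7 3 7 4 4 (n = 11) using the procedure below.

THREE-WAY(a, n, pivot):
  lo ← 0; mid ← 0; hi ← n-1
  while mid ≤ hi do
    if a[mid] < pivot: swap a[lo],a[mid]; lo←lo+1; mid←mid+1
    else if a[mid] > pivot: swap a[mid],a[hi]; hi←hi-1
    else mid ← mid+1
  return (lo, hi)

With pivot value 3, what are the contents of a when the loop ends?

pivot = 3; lo=0, mid=0, hi=10
a[mid]=6>3: swap a[0],a[10]; hi=9 → 4 9 9 3 6 7 7 3 7 4 6
a[mid]=4>3: swap a[0],a[9]; hi=8 → 4 9 9 3 6 7 7 3 7 4 6
a[mid]=4>3: swap a[0],a[8]; hi=7 → 7 9 9 3 6 7 7 3 4 4 6
a[mid]=7>3: swap a[0],a[7]; hi=6 → 3 9 9 3 6 7 7 7 4 4 6
a[mid]=3=3: mid=1
a[mid]=9>3: swap a[1],a[6]; hi=5 → 3 7 9 3 6 7 9 7 4 4 6
a[mid]=7>3: swap a[1],a[5]; hi=4 → 3 7 9 3 6 7 9 7 4 4 6
a[mid]=7>3: swap a[1],a[4]; hi=3 → 3 6 9 3 7 7 9 7 4 4 6
a[mid]=6>3: swap a[1],a[3]; hi=2 → 3 3 9 6 7 7 9 7 4 4 6
a[mid]=3=3: mid=2
a[mid]=9>3: swap a[2],a[2]; hi=1 → 3 3 9 6 7 7 9 7 4 4 6
end: lo=0, hi=1; a = 3 3 9 6 7 7 9 7 4 4 6

3 3 9 6 7 7 9 7 4 4 6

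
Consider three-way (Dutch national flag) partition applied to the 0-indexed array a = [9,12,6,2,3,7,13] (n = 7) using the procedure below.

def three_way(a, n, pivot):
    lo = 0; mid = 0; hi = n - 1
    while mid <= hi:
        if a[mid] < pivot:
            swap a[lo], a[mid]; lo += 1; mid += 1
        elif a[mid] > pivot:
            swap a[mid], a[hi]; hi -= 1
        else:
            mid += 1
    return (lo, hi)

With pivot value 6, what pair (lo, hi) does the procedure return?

lo=0 mid=0 hi=6
9>6: swap(0,6), hi=5 ⇒ [13,12,6,2,3,7,9]
13>6: swap(0,5), hi=4 ⇒ [7,12,6,2,3,13,9]
7>6: swap(0,4), hi=3 ⇒ [3,12,6,2,7,13,9]
3<6: swap(0,0), lo=1 mid=1 ⇒ [3,12,6,2,7,13,9]
12>6: swap(1,3), hi=2 ⇒ [3,2,6,12,7,13,9]
2<6: swap(1,1), lo=2 mid=2 ⇒ [3,2,6,12,7,13,9]
6=6: mid=3
done. lo=2 hi=2; a=[3,2,6,12,7,13,9]

(2, 2)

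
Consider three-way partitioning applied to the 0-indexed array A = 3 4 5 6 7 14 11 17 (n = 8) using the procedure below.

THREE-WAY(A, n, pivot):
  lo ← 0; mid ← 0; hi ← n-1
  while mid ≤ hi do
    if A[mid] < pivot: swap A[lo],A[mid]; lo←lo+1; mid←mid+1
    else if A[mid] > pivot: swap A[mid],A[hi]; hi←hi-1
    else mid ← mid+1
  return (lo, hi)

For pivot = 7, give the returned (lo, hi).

lo=0 mid=0 hi=7
3<7: swap(0,0), lo=1 mid=1 ⇒ 3 4 5 6 7 14 11 17
4<7: swap(1,1), lo=2 mid=2 ⇒ 3 4 5 6 7 14 11 17
5<7: swap(2,2), lo=3 mid=3 ⇒ 3 4 5 6 7 14 11 17
6<7: swap(3,3), lo=4 mid=4 ⇒ 3 4 5 6 7 14 11 17
7=7: mid=5
14>7: swap(5,7), hi=6 ⇒ 3 4 5 6 7 17 11 14
17>7: swap(5,6), hi=5 ⇒ 3 4 5 6 7 11 17 14
11>7: swap(5,5), hi=4 ⇒ 3 4 5 6 7 11 17 14
done. lo=4 hi=4; A=3 4 5 6 7 11 17 14

(4, 4)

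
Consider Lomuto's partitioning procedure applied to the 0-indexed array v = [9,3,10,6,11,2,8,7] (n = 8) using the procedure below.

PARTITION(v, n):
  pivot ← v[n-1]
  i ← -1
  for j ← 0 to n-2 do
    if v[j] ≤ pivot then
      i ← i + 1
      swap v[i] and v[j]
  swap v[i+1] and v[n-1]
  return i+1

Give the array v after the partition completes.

[3,6,2,7,11,10,8,9]

pivot=7, i=-1
j=0: 9>7, skip
j=1: 3≤7, i=0, swap(0,1) ⇒ [3,9,10,6,11,2,8,7]
j=2: 10>7, skip
j=3: 6≤7, i=1, swap(1,3) ⇒ [3,6,10,9,11,2,8,7]
j=4: 11>7, skip
j=5: 2≤7, i=2, swap(2,5) ⇒ [3,6,2,9,11,10,8,7]
j=6: 8>7, skip
swap(3,7) ⇒ [3,6,2,7,11,10,8,9]; return 3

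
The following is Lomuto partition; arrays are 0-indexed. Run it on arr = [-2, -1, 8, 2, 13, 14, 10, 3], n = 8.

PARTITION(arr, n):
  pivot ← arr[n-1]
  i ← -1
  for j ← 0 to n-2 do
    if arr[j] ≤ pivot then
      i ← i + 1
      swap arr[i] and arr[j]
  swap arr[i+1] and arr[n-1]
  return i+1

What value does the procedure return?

3

pivot = arr[7] = 3; i = -1
j=0: arr[0]=-2 ≤ 3 → i=0, swap arr[0],arr[0] (no change) → [-2, -1, 8, 2, 13, 14, 10, 3]
j=1: arr[1]=-1 ≤ 3 → i=1, swap arr[1],arr[1] (no change) → [-2, -1, 8, 2, 13, 14, 10, 3]
j=2: arr[2]=8 > 3 → no swap
j=3: arr[3]=2 ≤ 3 → i=2, swap arr[2],arr[3] → [-2, -1, 2, 8, 13, 14, 10, 3]
j=4: arr[4]=13 > 3 → no swap
j=5: arr[5]=14 > 3 → no swap
j=6: arr[6]=10 > 3 → no swap
final swap arr[3],arr[7] → [-2, -1, 2, 3, 13, 14, 10, 8]; return 3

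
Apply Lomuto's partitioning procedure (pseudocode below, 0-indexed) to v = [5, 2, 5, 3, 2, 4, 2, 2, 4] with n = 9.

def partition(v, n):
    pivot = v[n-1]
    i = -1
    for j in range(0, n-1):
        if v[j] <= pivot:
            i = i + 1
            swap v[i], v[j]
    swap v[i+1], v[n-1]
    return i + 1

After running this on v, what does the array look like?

[2, 3, 2, 4, 2, 2, 4, 5, 5]

pivot = v[8] = 4; i = -1
j=0: v[0]=5 > 4 → no swap
j=1: v[1]=2 ≤ 4 → i=0, swap v[0],v[1] → [2, 5, 5, 3, 2, 4, 2, 2, 4]
j=2: v[2]=5 > 4 → no swap
j=3: v[3]=3 ≤ 4 → i=1, swap v[1],v[3] → [2, 3, 5, 5, 2, 4, 2, 2, 4]
j=4: v[4]=2 ≤ 4 → i=2, swap v[2],v[4] → [2, 3, 2, 5, 5, 4, 2, 2, 4]
j=5: v[5]=4 ≤ 4 → i=3, swap v[3],v[5] → [2, 3, 2, 4, 5, 5, 2, 2, 4]
j=6: v[6]=2 ≤ 4 → i=4, swap v[4],v[6] → [2, 3, 2, 4, 2, 5, 5, 2, 4]
j=7: v[7]=2 ≤ 4 → i=5, swap v[5],v[7] → [2, 3, 2, 4, 2, 2, 5, 5, 4]
final swap v[6],v[8] → [2, 3, 2, 4, 2, 2, 4, 5, 5]; return 6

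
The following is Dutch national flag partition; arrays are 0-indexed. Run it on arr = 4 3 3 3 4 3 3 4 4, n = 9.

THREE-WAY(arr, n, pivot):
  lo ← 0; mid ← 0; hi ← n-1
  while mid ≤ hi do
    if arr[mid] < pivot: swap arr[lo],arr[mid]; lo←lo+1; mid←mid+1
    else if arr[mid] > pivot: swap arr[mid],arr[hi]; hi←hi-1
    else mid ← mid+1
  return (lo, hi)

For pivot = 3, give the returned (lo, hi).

pivot = 3; lo=0, mid=0, hi=8
arr[mid]=4>3: swap arr[0],arr[8]; hi=7 → 4 3 3 3 4 3 3 4 4
arr[mid]=4>3: swap arr[0],arr[7]; hi=6 → 4 3 3 3 4 3 3 4 4
arr[mid]=4>3: swap arr[0],arr[6]; hi=5 → 3 3 3 3 4 3 4 4 4
arr[mid]=3=3: mid=1
arr[mid]=3=3: mid=2
arr[mid]=3=3: mid=3
arr[mid]=3=3: mid=4
arr[mid]=4>3: swap arr[4],arr[5]; hi=4 → 3 3 3 3 3 4 4 4 4
arr[mid]=3=3: mid=5
end: lo=0, hi=4; arr = 3 3 3 3 3 4 4 4 4

(0, 4)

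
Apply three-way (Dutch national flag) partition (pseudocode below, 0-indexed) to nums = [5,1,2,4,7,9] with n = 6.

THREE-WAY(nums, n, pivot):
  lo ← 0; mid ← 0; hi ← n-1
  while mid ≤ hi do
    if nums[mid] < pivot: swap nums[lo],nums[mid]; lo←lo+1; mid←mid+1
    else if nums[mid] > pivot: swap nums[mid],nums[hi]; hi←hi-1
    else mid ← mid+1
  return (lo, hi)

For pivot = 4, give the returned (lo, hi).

(2, 2)

lo=0 mid=0 hi=5
5>4: swap(0,5), hi=4 ⇒ [9,1,2,4,7,5]
9>4: swap(0,4), hi=3 ⇒ [7,1,2,4,9,5]
7>4: swap(0,3), hi=2 ⇒ [4,1,2,7,9,5]
4=4: mid=1
1<4: swap(0,1), lo=1 mid=2 ⇒ [1,4,2,7,9,5]
2<4: swap(1,2), lo=2 mid=3 ⇒ [1,2,4,7,9,5]
done. lo=2 hi=2; nums=[1,2,4,7,9,5]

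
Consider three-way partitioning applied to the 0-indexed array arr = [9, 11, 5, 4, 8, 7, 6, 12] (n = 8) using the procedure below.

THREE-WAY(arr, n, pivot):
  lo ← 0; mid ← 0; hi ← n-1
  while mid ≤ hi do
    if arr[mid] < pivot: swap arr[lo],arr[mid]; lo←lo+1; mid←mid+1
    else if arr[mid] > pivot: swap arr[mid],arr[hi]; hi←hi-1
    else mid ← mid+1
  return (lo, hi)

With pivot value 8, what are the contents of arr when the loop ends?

[6, 7, 5, 4, 8, 11, 12, 9]

pivot = 8; lo=0, mid=0, hi=7
arr[mid]=9>8: swap arr[0],arr[7]; hi=6 → [12, 11, 5, 4, 8, 7, 6, 9]
arr[mid]=12>8: swap arr[0],arr[6]; hi=5 → [6, 11, 5, 4, 8, 7, 12, 9]
arr[mid]=6<8: swap arr[0],arr[0]; lo=1,mid=1 → [6, 11, 5, 4, 8, 7, 12, 9]
arr[mid]=11>8: swap arr[1],arr[5]; hi=4 → [6, 7, 5, 4, 8, 11, 12, 9]
arr[mid]=7<8: swap arr[1],arr[1]; lo=2,mid=2 → [6, 7, 5, 4, 8, 11, 12, 9]
arr[mid]=5<8: swap arr[2],arr[2]; lo=3,mid=3 → [6, 7, 5, 4, 8, 11, 12, 9]
arr[mid]=4<8: swap arr[3],arr[3]; lo=4,mid=4 → [6, 7, 5, 4, 8, 11, 12, 9]
arr[mid]=8=8: mid=5
end: lo=4, hi=4; arr = [6, 7, 5, 4, 8, 11, 12, 9]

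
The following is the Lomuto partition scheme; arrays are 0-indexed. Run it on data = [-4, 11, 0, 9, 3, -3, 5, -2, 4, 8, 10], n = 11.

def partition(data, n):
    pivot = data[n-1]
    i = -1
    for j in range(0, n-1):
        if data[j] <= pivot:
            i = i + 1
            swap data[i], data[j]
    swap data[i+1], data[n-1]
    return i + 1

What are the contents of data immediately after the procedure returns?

[-4, 0, 9, 3, -3, 5, -2, 4, 8, 10, 11]

pivot=10, i=-1
j=0: -4≤10, i=0, swap(0,0) ⇒ [-4, 11, 0, 9, 3, -3, 5, -2, 4, 8, 10]
j=1: 11>10, skip
j=2: 0≤10, i=1, swap(1,2) ⇒ [-4, 0, 11, 9, 3, -3, 5, -2, 4, 8, 10]
j=3: 9≤10, i=2, swap(2,3) ⇒ [-4, 0, 9, 11, 3, -3, 5, -2, 4, 8, 10]
j=4: 3≤10, i=3, swap(3,4) ⇒ [-4, 0, 9, 3, 11, -3, 5, -2, 4, 8, 10]
j=5: -3≤10, i=4, swap(4,5) ⇒ [-4, 0, 9, 3, -3, 11, 5, -2, 4, 8, 10]
j=6: 5≤10, i=5, swap(5,6) ⇒ [-4, 0, 9, 3, -3, 5, 11, -2, 4, 8, 10]
j=7: -2≤10, i=6, swap(6,7) ⇒ [-4, 0, 9, 3, -3, 5, -2, 11, 4, 8, 10]
j=8: 4≤10, i=7, swap(7,8) ⇒ [-4, 0, 9, 3, -3, 5, -2, 4, 11, 8, 10]
j=9: 8≤10, i=8, swap(8,9) ⇒ [-4, 0, 9, 3, -3, 5, -2, 4, 8, 11, 10]
swap(9,10) ⇒ [-4, 0, 9, 3, -3, 5, -2, 4, 8, 10, 11]; return 9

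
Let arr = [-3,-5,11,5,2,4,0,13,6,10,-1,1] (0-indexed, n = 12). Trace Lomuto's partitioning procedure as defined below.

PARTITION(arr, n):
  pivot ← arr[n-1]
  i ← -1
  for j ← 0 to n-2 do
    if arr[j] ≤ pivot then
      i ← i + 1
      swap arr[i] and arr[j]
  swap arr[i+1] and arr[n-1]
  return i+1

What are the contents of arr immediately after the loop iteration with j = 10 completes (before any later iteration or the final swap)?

pivot = arr[11] = 1; i = -1
j=0: arr[0]=-3 ≤ 1 → i=0, swap arr[0],arr[0] (no change) → [-3,-5,11,5,2,4,0,13,6,10,-1,1]
j=1: arr[1]=-5 ≤ 1 → i=1, swap arr[1],arr[1] (no change) → [-3,-5,11,5,2,4,0,13,6,10,-1,1]
j=2: arr[2]=11 > 1 → no swap
j=3: arr[3]=5 > 1 → no swap
j=4: arr[4]=2 > 1 → no swap
j=5: arr[5]=4 > 1 → no swap
j=6: arr[6]=0 ≤ 1 → i=2, swap arr[2],arr[6] → [-3,-5,0,5,2,4,11,13,6,10,-1,1]
j=7: arr[7]=13 > 1 → no swap
j=8: arr[8]=6 > 1 → no swap
j=9: arr[9]=10 > 1 → no swap
j=10: arr[10]=-1 ≤ 1 → i=3, swap arr[3],arr[10] → [-3,-5,0,-1,2,4,11,13,6,10,5,1]
(after j=10) arr = [-3,-5,0,-1,2,4,11,13,6,10,5,1]

[-3,-5,0,-1,2,4,11,13,6,10,5,1]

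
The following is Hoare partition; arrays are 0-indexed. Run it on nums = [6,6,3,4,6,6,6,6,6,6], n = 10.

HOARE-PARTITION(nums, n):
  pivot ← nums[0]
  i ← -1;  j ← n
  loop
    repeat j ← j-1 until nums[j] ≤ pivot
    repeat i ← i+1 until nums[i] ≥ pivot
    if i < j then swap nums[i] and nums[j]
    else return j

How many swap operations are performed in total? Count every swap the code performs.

pivot = nums[0] = 6; i = -1, j = 10
j→9 (nums[9]=6≤6), i→0 (nums[0]=6≥6); i<j, swap → [6,6,3,4,6,6,6,6,6,6]
j→8 (nums[8]=6≤6), i→1 (nums[1]=6≥6); i<j, swap → [6,6,3,4,6,6,6,6,6,6]
j→7 (nums[7]=6≤6), i→4 (nums[4]=6≥6); i<j, swap → [6,6,3,4,6,6,6,6,6,6]
j→6 (nums[6]=6≤6), i→5 (nums[5]=6≥6); i<j, swap → [6,6,3,4,6,6,6,6,6,6]
j→5, i→6; i≥j, return j=5. nums = [6,6,3,4,6,6,6,6,6,6]

4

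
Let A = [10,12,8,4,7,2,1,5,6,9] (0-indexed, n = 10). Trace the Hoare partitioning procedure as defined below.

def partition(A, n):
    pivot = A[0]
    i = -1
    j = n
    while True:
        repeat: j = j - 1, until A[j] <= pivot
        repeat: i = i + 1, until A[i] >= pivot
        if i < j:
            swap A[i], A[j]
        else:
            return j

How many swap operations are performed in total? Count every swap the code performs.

pivot = A[0] = 10; i = -1, j = 10
j→9 (A[9]=9≤10), i→0 (A[0]=10≥10); i<j, swap → [9,12,8,4,7,2,1,5,6,10]
j→8 (A[8]=6≤10), i→1 (A[1]=12≥10); i<j, swap → [9,6,8,4,7,2,1,5,12,10]
j→7, i→8; i≥j, return j=7. A = [9,6,8,4,7,2,1,5,12,10]

2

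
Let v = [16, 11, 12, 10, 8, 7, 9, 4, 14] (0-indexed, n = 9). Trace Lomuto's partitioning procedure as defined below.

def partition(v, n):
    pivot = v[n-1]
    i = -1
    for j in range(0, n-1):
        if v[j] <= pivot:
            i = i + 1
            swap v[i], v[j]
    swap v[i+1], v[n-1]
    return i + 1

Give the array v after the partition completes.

pivot = v[8] = 14; i = -1
j=0: v[0]=16 > 14 → no swap
j=1: v[1]=11 ≤ 14 → i=0, swap v[0],v[1] → [11, 16, 12, 10, 8, 7, 9, 4, 14]
j=2: v[2]=12 ≤ 14 → i=1, swap v[1],v[2] → [11, 12, 16, 10, 8, 7, 9, 4, 14]
j=3: v[3]=10 ≤ 14 → i=2, swap v[2],v[3] → [11, 12, 10, 16, 8, 7, 9, 4, 14]
j=4: v[4]=8 ≤ 14 → i=3, swap v[3],v[4] → [11, 12, 10, 8, 16, 7, 9, 4, 14]
j=5: v[5]=7 ≤ 14 → i=4, swap v[4],v[5] → [11, 12, 10, 8, 7, 16, 9, 4, 14]
j=6: v[6]=9 ≤ 14 → i=5, swap v[5],v[6] → [11, 12, 10, 8, 7, 9, 16, 4, 14]
j=7: v[7]=4 ≤ 14 → i=6, swap v[6],v[7] → [11, 12, 10, 8, 7, 9, 4, 16, 14]
final swap v[7],v[8] → [11, 12, 10, 8, 7, 9, 4, 14, 16]; return 7

[11, 12, 10, 8, 7, 9, 4, 14, 16]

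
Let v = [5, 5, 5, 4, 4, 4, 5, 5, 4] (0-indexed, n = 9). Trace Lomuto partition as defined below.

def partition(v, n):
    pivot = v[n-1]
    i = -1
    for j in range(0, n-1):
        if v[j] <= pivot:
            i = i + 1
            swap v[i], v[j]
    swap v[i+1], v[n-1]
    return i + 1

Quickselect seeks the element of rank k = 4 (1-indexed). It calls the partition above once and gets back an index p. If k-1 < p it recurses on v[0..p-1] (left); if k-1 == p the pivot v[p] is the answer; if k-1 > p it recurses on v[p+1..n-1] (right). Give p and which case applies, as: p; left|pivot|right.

pivot=4, i=-1
j=0: 5>4, skip
j=1: 5>4, skip
j=2: 5>4, skip
j=3: 4≤4, i=0, swap(0,3) ⇒ [4, 5, 5, 5, 4, 4, 5, 5, 4]
j=4: 4≤4, i=1, swap(1,4) ⇒ [4, 4, 5, 5, 5, 4, 5, 5, 4]
j=5: 4≤4, i=2, swap(2,5) ⇒ [4, 4, 4, 5, 5, 5, 5, 5, 4]
j=6: 5>4, skip
j=7: 5>4, skip
swap(3,8) ⇒ [4, 4, 4, 4, 5, 5, 5, 5, 5]; return 3
p = 3; k-1 = 3 == 3 ⇒ pivot

3; pivot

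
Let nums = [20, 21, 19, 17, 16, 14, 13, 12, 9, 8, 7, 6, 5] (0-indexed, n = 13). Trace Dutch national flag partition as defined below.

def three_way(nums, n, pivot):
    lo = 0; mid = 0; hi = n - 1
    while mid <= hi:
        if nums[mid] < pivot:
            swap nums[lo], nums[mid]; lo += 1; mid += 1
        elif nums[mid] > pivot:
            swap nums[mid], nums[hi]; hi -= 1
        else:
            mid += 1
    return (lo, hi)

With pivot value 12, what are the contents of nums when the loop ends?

pivot = 12; lo=0, mid=0, hi=12
nums[mid]=20>12: swap nums[0],nums[12]; hi=11 → [5, 21, 19, 17, 16, 14, 13, 12, 9, 8, 7, 6, 20]
nums[mid]=5<12: swap nums[0],nums[0]; lo=1,mid=1 → [5, 21, 19, 17, 16, 14, 13, 12, 9, 8, 7, 6, 20]
nums[mid]=21>12: swap nums[1],nums[11]; hi=10 → [5, 6, 19, 17, 16, 14, 13, 12, 9, 8, 7, 21, 20]
nums[mid]=6<12: swap nums[1],nums[1]; lo=2,mid=2 → [5, 6, 19, 17, 16, 14, 13, 12, 9, 8, 7, 21, 20]
nums[mid]=19>12: swap nums[2],nums[10]; hi=9 → [5, 6, 7, 17, 16, 14, 13, 12, 9, 8, 19, 21, 20]
nums[mid]=7<12: swap nums[2],nums[2]; lo=3,mid=3 → [5, 6, 7, 17, 16, 14, 13, 12, 9, 8, 19, 21, 20]
nums[mid]=17>12: swap nums[3],nums[9]; hi=8 → [5, 6, 7, 8, 16, 14, 13, 12, 9, 17, 19, 21, 20]
nums[mid]=8<12: swap nums[3],nums[3]; lo=4,mid=4 → [5, 6, 7, 8, 16, 14, 13, 12, 9, 17, 19, 21, 20]
nums[mid]=16>12: swap nums[4],nums[8]; hi=7 → [5, 6, 7, 8, 9, 14, 13, 12, 16, 17, 19, 21, 20]
nums[mid]=9<12: swap nums[4],nums[4]; lo=5,mid=5 → [5, 6, 7, 8, 9, 14, 13, 12, 16, 17, 19, 21, 20]
nums[mid]=14>12: swap nums[5],nums[7]; hi=6 → [5, 6, 7, 8, 9, 12, 13, 14, 16, 17, 19, 21, 20]
nums[mid]=12=12: mid=6
nums[mid]=13>12: swap nums[6],nums[6]; hi=5 → [5, 6, 7, 8, 9, 12, 13, 14, 16, 17, 19, 21, 20]
end: lo=5, hi=5; nums = [5, 6, 7, 8, 9, 12, 13, 14, 16, 17, 19, 21, 20]

[5, 6, 7, 8, 9, 12, 13, 14, 16, 17, 19, 21, 20]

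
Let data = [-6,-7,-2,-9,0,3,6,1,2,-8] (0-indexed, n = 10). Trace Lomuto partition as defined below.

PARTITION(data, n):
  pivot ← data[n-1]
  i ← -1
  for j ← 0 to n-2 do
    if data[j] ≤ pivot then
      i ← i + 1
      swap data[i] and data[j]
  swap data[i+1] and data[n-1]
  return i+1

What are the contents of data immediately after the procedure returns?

[-9,-8,-2,-6,0,3,6,1,2,-7]

pivot = data[9] = -8; i = -1
j=0: data[0]=-6 > -8 → no swap
j=1: data[1]=-7 > -8 → no swap
j=2: data[2]=-2 > -8 → no swap
j=3: data[3]=-9 ≤ -8 → i=0, swap data[0],data[3] → [-9,-7,-2,-6,0,3,6,1,2,-8]
j=4: data[4]=0 > -8 → no swap
j=5: data[5]=3 > -8 → no swap
j=6: data[6]=6 > -8 → no swap
j=7: data[7]=1 > -8 → no swap
j=8: data[8]=2 > -8 → no swap
final swap data[1],data[9] → [-9,-8,-2,-6,0,3,6,1,2,-7]; return 1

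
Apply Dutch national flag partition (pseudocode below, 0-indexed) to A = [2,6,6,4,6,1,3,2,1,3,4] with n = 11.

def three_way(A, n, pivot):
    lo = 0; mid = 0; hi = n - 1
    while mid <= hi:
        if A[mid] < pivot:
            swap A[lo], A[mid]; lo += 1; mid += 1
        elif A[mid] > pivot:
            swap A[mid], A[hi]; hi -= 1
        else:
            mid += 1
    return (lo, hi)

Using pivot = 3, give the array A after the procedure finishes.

pivot = 3; lo=0, mid=0, hi=10
A[mid]=2<3: swap A[0],A[0]; lo=1,mid=1 → [2,6,6,4,6,1,3,2,1,3,4]
A[mid]=6>3: swap A[1],A[10]; hi=9 → [2,4,6,4,6,1,3,2,1,3,6]
A[mid]=4>3: swap A[1],A[9]; hi=8 → [2,3,6,4,6,1,3,2,1,4,6]
A[mid]=3=3: mid=2
A[mid]=6>3: swap A[2],A[8]; hi=7 → [2,3,1,4,6,1,3,2,6,4,6]
A[mid]=1<3: swap A[1],A[2]; lo=2,mid=3 → [2,1,3,4,6,1,3,2,6,4,6]
A[mid]=4>3: swap A[3],A[7]; hi=6 → [2,1,3,2,6,1,3,4,6,4,6]
A[mid]=2<3: swap A[2],A[3]; lo=3,mid=4 → [2,1,2,3,6,1,3,4,6,4,6]
A[mid]=6>3: swap A[4],A[6]; hi=5 → [2,1,2,3,3,1,6,4,6,4,6]
A[mid]=3=3: mid=5
A[mid]=1<3: swap A[3],A[5]; lo=4,mid=6 → [2,1,2,1,3,3,6,4,6,4,6]
end: lo=4, hi=5; A = [2,1,2,1,3,3,6,4,6,4,6]

[2,1,2,1,3,3,6,4,6,4,6]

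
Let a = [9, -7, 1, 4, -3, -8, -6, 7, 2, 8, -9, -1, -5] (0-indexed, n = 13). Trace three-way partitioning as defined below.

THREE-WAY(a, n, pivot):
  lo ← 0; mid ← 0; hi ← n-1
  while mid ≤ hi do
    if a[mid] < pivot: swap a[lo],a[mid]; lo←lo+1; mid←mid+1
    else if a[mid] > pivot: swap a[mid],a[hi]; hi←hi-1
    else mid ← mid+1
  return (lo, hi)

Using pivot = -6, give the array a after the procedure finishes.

[-9, -7, -8, -6, -3, 4, 7, 2, 8, 1, -1, -5, 9]

lo=0 mid=0 hi=12
9>-6: swap(0,12), hi=11 ⇒ [-5, -7, 1, 4, -3, -8, -6, 7, 2, 8, -9, -1, 9]
-5>-6: swap(0,11), hi=10 ⇒ [-1, -7, 1, 4, -3, -8, -6, 7, 2, 8, -9, -5, 9]
-1>-6: swap(0,10), hi=9 ⇒ [-9, -7, 1, 4, -3, -8, -6, 7, 2, 8, -1, -5, 9]
-9<-6: swap(0,0), lo=1 mid=1 ⇒ [-9, -7, 1, 4, -3, -8, -6, 7, 2, 8, -1, -5, 9]
-7<-6: swap(1,1), lo=2 mid=2 ⇒ [-9, -7, 1, 4, -3, -8, -6, 7, 2, 8, -1, -5, 9]
1>-6: swap(2,9), hi=8 ⇒ [-9, -7, 8, 4, -3, -8, -6, 7, 2, 1, -1, -5, 9]
8>-6: swap(2,8), hi=7 ⇒ [-9, -7, 2, 4, -3, -8, -6, 7, 8, 1, -1, -5, 9]
2>-6: swap(2,7), hi=6 ⇒ [-9, -7, 7, 4, -3, -8, -6, 2, 8, 1, -1, -5, 9]
7>-6: swap(2,6), hi=5 ⇒ [-9, -7, -6, 4, -3, -8, 7, 2, 8, 1, -1, -5, 9]
-6=-6: mid=3
4>-6: swap(3,5), hi=4 ⇒ [-9, -7, -6, -8, -3, 4, 7, 2, 8, 1, -1, -5, 9]
-8<-6: swap(2,3), lo=3 mid=4 ⇒ [-9, -7, -8, -6, -3, 4, 7, 2, 8, 1, -1, -5, 9]
-3>-6: swap(4,4), hi=3 ⇒ [-9, -7, -8, -6, -3, 4, 7, 2, 8, 1, -1, -5, 9]
done. lo=3 hi=3; a=[-9, -7, -8, -6, -3, 4, 7, 2, 8, 1, -1, -5, 9]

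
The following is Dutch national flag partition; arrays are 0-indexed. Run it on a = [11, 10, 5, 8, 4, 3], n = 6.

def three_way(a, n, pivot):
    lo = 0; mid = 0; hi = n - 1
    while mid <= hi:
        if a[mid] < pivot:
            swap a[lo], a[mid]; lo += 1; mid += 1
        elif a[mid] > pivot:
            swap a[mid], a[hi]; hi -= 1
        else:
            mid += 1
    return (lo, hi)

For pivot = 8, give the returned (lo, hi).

pivot = 8; lo=0, mid=0, hi=5
a[mid]=11>8: swap a[0],a[5]; hi=4 → [3, 10, 5, 8, 4, 11]
a[mid]=3<8: swap a[0],a[0]; lo=1,mid=1 → [3, 10, 5, 8, 4, 11]
a[mid]=10>8: swap a[1],a[4]; hi=3 → [3, 4, 5, 8, 10, 11]
a[mid]=4<8: swap a[1],a[1]; lo=2,mid=2 → [3, 4, 5, 8, 10, 11]
a[mid]=5<8: swap a[2],a[2]; lo=3,mid=3 → [3, 4, 5, 8, 10, 11]
a[mid]=8=8: mid=4
end: lo=3, hi=3; a = [3, 4, 5, 8, 10, 11]

(3, 3)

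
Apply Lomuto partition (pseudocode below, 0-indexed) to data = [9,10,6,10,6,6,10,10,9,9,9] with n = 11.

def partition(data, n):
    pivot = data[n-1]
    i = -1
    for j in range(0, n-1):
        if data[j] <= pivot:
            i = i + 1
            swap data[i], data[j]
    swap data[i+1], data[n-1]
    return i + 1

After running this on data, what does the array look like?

[9,6,6,6,9,9,9,10,10,10,10]

pivot=9, i=-1
j=0: 9≤9, i=0, swap(0,0) ⇒ [9,10,6,10,6,6,10,10,9,9,9]
j=1: 10>9, skip
j=2: 6≤9, i=1, swap(1,2) ⇒ [9,6,10,10,6,6,10,10,9,9,9]
j=3: 10>9, skip
j=4: 6≤9, i=2, swap(2,4) ⇒ [9,6,6,10,10,6,10,10,9,9,9]
j=5: 6≤9, i=3, swap(3,5) ⇒ [9,6,6,6,10,10,10,10,9,9,9]
j=6: 10>9, skip
j=7: 10>9, skip
j=8: 9≤9, i=4, swap(4,8) ⇒ [9,6,6,6,9,10,10,10,10,9,9]
j=9: 9≤9, i=5, swap(5,9) ⇒ [9,6,6,6,9,9,10,10,10,10,9]
swap(6,10) ⇒ [9,6,6,6,9,9,9,10,10,10,10]; return 6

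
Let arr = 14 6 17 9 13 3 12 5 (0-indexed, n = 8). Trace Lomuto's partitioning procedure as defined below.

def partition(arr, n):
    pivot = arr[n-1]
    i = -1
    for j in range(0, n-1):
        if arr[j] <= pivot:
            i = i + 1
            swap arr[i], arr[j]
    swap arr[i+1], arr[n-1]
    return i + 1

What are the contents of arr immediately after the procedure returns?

pivot = arr[7] = 5; i = -1
j=0: arr[0]=14 > 5 → no swap
j=1: arr[1]=6 > 5 → no swap
j=2: arr[2]=17 > 5 → no swap
j=3: arr[3]=9 > 5 → no swap
j=4: arr[4]=13 > 5 → no swap
j=5: arr[5]=3 ≤ 5 → i=0, swap arr[0],arr[5] → 3 6 17 9 13 14 12 5
j=6: arr[6]=12 > 5 → no swap
final swap arr[1],arr[7] → 3 5 17 9 13 14 12 6; return 1

3 5 17 9 13 14 12 6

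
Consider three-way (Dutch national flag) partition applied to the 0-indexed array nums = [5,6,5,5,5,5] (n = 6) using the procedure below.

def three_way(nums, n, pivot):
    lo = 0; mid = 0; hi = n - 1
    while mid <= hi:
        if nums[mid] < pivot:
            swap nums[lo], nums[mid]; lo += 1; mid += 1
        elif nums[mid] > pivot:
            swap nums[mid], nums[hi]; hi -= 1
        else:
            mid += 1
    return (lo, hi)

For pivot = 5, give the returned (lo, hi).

(0, 4)

pivot = 5; lo=0, mid=0, hi=5
nums[mid]=5=5: mid=1
nums[mid]=6>5: swap nums[1],nums[5]; hi=4 → [5,5,5,5,5,6]
nums[mid]=5=5: mid=2
nums[mid]=5=5: mid=3
nums[mid]=5=5: mid=4
nums[mid]=5=5: mid=5
end: lo=0, hi=4; nums = [5,5,5,5,5,6]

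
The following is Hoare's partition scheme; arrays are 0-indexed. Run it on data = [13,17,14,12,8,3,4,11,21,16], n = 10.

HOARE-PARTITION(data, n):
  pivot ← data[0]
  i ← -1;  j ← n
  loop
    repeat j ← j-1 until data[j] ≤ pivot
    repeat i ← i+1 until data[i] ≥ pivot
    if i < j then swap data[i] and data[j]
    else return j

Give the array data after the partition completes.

pivot=13
j stops at 7 (11), i stops at 0 (13); swap ⇒ [11,17,14,12,8,3,4,13,21,16]
j stops at 6 (4), i stops at 1 (17); swap ⇒ [11,4,14,12,8,3,17,13,21,16]
j stops at 5 (3), i stops at 2 (14); swap ⇒ [11,4,3,12,8,14,17,13,21,16]
j stops at 4, i stops at 5; i≥j ⇒ return 4. data=[11,4,3,12,8,14,17,13,21,16]

[11,4,3,12,8,14,17,13,21,16]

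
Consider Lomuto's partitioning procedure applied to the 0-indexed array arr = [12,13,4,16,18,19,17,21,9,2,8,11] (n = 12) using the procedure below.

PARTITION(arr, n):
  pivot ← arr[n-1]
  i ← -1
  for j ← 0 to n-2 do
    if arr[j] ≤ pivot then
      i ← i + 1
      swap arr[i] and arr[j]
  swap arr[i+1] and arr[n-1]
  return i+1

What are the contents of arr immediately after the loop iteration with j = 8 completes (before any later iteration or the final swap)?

pivot=11, i=-1
j=0: 12>11, skip
j=1: 13>11, skip
j=2: 4≤11, i=0, swap(0,2) ⇒ [4,13,12,16,18,19,17,21,9,2,8,11]
j=3: 16>11, skip
j=4: 18>11, skip
j=5: 19>11, skip
j=6: 17>11, skip
j=7: 21>11, skip
j=8: 9≤11, i=1, swap(1,8) ⇒ [4,9,12,16,18,19,17,21,13,2,8,11]
(after j=8) arr = [4,9,12,16,18,19,17,21,13,2,8,11]

[4,9,12,16,18,19,17,21,13,2,8,11]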